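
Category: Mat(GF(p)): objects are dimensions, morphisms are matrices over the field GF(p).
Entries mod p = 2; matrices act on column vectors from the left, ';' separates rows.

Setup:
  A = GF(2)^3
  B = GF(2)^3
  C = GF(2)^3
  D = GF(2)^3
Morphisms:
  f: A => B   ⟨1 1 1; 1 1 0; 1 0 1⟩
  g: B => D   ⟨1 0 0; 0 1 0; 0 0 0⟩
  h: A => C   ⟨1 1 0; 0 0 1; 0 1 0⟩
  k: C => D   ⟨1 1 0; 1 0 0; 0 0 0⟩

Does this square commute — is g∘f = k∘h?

Answer: COMMUTES

Work:
Path 1 = f;g:
  e0=⟨1,0,0⟩ f=>⟨1,1,1⟩ g=>⟨1,1,0⟩
  e1=⟨0,1,0⟩ f=>⟨1,1,0⟩ g=>⟨1,1,0⟩
  e2=⟨0,0,1⟩ f=>⟨1,0,1⟩ g=>⟨1,0,0⟩
  ⟦path⟧₁ = ⟨1 1 1; 1 1 0; 0 0 0⟩
Path 2 = h;k:
  e0=⟨1,0,0⟩ h=>⟨1,0,0⟩ k=>⟨1,1,0⟩
  e1=⟨0,1,0⟩ h=>⟨1,0,1⟩ k=>⟨1,1,0⟩
  e2=⟨0,0,1⟩ h=>⟨0,1,0⟩ k=>⟨1,0,0⟩
  ⟦path⟧₂ = ⟨1 1 1; 1 1 0; 0 0 0⟩
Equal? YES — commutes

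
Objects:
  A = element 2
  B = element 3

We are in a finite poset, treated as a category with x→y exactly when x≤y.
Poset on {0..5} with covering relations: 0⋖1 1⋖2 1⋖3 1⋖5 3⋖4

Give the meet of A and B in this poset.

Common predecessors of 2,3: {0,1}
  0 <= 1
  1 <= 1
glb = 1

Answer: A∧B = 1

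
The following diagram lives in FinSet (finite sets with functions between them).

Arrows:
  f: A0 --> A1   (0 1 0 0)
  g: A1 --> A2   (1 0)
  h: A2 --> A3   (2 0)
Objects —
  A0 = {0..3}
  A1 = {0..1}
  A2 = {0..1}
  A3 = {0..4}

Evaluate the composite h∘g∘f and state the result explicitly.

  0 f-->0 g-->1 h-->0
  1 f-->1 g-->0 h-->2
  2 f-->0 g-->1 h-->0
  3 f-->0 g-->1 h-->0
result: (0 2 0 0)

Answer: (0 2 0 0)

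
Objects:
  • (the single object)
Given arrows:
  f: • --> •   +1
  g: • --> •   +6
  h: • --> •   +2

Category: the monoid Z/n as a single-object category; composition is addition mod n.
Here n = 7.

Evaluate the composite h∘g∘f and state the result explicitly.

Answer: +2

Work:
  0 +1≡1 +6≡0 +2≡2  (mod 7)
composite: +2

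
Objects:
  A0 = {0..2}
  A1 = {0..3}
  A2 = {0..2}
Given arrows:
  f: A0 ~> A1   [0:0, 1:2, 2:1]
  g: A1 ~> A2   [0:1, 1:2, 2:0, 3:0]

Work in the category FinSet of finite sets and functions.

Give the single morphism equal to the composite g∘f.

  0 f~>0 g~>1
  1 f~>2 g~>0
  2 f~>1 g~>2
result: [0:1, 1:0, 2:2]

Answer: [0:1, 1:0, 2:2]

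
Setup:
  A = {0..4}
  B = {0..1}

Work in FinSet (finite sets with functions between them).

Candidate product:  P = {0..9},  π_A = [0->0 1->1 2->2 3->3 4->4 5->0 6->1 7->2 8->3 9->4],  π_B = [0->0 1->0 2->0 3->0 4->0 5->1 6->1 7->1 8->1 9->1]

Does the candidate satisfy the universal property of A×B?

Answer: VALID PRODUCT

Trace:
|A|·|B| = 5·2 = 10;  |P| = 10
Check the pairing map k ↦ (π_A(k), π_B(k)):
  0 -> (0,0)
  1 -> (1,0)
  2 -> (2,0)
  3 -> (3,0)
  4 -> (4,0)
  5 -> (0,1)
  6 -> (1,1)
  7 -> (2,1)
  8 -> (3,1)
  9 -> (4,1)
distinct pairs in image: 10 / 10 needed
  → bijection onto A×B; projections well-typed.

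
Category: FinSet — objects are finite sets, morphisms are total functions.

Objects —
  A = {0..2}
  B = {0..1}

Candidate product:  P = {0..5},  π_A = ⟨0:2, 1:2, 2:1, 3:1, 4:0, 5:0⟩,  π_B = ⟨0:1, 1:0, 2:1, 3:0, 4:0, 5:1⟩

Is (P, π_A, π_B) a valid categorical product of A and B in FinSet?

|A|·|B| = 3·2 = 6;  |P| = 6
Check the pairing map k ↦ (π_A(k), π_B(k)):
  0 : (2,1)
  1 : (2,0)
  2 : (1,1)
  3 : (1,0)
  4 : (0,0)
  5 : (0,1)
distinct pairs in image: 6 / 6 needed
  → bijection onto A×B; projections well-typed.

Answer: VALID PRODUCT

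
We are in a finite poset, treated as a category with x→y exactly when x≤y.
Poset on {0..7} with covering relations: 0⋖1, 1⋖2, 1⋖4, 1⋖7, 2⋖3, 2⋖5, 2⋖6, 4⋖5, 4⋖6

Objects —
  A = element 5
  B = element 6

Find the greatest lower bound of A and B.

Answer: NO MEET EXISTS

Trace:
{x : x⊑A ∧ x⊑B} = {0,1,2,4}  (A=5, B=6)
  maximal lower bounds 2 and 4 are incomparable: neither 2⊑4 nor 4⊑2
→ no greatest lower bound exists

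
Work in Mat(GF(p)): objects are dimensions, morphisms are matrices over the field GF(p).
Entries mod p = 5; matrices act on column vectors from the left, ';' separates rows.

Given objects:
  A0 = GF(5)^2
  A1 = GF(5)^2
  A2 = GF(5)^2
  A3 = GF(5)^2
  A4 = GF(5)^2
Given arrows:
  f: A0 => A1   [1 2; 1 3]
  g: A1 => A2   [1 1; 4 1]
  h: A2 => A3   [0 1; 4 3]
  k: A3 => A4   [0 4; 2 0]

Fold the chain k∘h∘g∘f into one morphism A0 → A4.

  e0=⟨1,0⟩ f=>⟨1,1⟩ g=>⟨2,0⟩ h=>⟨0,3⟩ k=>⟨2,0⟩
  e1=⟨0,1⟩ f=>⟨2,3⟩ g=>⟨0,1⟩ h=>⟨1,3⟩ k=>⟨2,2⟩
composite: [2 2; 0 2]

Answer: [2 2; 0 2]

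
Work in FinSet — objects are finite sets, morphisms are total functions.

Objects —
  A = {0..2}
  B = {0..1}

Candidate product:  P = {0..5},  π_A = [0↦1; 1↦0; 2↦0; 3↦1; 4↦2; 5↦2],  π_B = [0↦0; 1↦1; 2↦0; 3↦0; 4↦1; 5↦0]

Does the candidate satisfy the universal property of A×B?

|A|·|B| = 3·2 = 6;  |P| = 6
Check the pairing map k ↦ (π_A(k), π_B(k)):
  0 ↦ (1,0)
  1 ↦ (0,1)
  2 ↦ (0,0)
  3 ↦ (1,0)  ✗ repeats pair of k=0
  4 ↦ (2,1)
  5 ↦ (2,0)
distinct pairs in image: 5 / 6 needed
  → (1,0) hit at k=0 and k=3

Answer: NOT A VALID PRODUCT — duplicate pair at indices 3,0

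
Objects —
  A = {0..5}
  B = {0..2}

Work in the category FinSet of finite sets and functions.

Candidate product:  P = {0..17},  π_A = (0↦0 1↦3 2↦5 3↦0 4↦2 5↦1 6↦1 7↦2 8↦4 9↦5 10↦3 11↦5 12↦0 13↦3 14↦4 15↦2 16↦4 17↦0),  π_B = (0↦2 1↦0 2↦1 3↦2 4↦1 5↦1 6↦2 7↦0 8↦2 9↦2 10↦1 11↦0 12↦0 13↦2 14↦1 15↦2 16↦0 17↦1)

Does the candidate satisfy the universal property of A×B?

Answer: NOT A VALID PRODUCT — duplicate pair at indices 3,0

Trace:
|A|·|B| = 6·3 = 18;  |P| = 18
Check the pairing map k ↦ (π_A(k), π_B(k)):
  0 ↦ (0,2)
  1 ↦ (3,0)
  2 ↦ (5,1)
  3 ↦ (0,2)  ✗ repeats pair of k=0
  4 ↦ (2,1)
  5 ↦ (1,1)
  6 ↦ (1,2)
  7 ↦ (2,0)
  8 ↦ (4,2)
  9 ↦ (5,2)
  10 ↦ (3,1)
  11 ↦ (5,0)
  12 ↦ (0,0)
  13 ↦ (3,2)
  14 ↦ (4,1)
  15 ↦ (2,2)
  16 ↦ (4,0)
  17 ↦ (0,1)
distinct pairs in image: 17 / 18 needed
  → (0,2) hit at k=0 and k=3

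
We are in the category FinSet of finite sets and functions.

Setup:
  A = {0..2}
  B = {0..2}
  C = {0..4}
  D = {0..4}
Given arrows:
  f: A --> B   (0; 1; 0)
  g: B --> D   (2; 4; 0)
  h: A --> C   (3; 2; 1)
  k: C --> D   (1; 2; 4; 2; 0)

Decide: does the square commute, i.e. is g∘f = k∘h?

1) trace f;g:
  0 f-->0 g-->2
  1 f-->1 g-->4
  2 f-->0 g-->2
  composite₁ = (2; 4; 2)
2) trace h;k:
  0 h-->3 k-->2
  1 h-->2 k-->4
  2 h-->1 k-->2
  composite₂ = (2; 4; 2)
Equal? same morphism ✓

Answer: COMMUTES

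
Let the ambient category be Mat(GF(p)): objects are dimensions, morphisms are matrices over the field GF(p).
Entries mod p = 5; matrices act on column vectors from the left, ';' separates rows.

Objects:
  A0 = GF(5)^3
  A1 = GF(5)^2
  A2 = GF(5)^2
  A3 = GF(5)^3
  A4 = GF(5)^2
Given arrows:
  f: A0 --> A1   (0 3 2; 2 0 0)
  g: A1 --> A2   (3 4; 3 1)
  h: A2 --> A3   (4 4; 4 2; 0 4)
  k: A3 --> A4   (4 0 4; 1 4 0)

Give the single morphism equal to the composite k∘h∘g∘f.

Answer: (2 2 3; 4 3 2)

Work:
  e0=(1,0,0) f-->(0,2) g-->(3,2) h-->(0,1,3) k-->(2,4)
  e1=(0,1,0) f-->(3,0) g-->(4,4) h-->(2,4,1) k-->(2,3)
  e2=(0,0,1) f-->(2,0) g-->(1,1) h-->(3,1,4) k-->(3,2)
result: (2 2 3; 4 3 2)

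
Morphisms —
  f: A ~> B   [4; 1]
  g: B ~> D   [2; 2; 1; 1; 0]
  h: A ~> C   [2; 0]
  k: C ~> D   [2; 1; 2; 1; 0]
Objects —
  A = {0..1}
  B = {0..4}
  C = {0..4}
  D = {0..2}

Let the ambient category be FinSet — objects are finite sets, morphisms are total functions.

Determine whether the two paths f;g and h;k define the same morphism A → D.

Along f;g (path 1):
  0 f~>4 g~>0
  1 f~>1 g~>2
  ⟦path⟧₁ = [0; 2]
Along h;k (path 2):
  0 h~>2 k~>2
  1 h~>0 k~>2
  ⟦path⟧₂ = [2; 2]
Equal? distinct morphisms ✗

Answer: DOES NOT COMMUTE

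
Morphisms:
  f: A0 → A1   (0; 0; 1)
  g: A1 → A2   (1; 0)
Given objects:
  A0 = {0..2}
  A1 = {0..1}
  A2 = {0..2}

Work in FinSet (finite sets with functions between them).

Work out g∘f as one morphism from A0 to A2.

  0 f→0 g→1
  1 f→0 g→1
  2 f→1 g→0
composite: (1; 1; 0)

Answer: (1; 1; 0)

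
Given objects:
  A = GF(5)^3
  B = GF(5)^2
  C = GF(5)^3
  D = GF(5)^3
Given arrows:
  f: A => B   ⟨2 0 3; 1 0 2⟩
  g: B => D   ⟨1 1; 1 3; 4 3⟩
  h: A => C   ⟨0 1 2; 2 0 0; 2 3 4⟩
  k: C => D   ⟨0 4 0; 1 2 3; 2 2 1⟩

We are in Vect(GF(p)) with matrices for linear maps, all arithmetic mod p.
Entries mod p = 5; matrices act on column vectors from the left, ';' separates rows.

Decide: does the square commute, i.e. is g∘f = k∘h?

Answer: COMMUTES

Trace:
1) trace f;g:
  e0=(1,0,0) f=>(2,1) g=>(3,0,1)
  e1=(0,1,0) f=>(0,0) g=>(0,0,0)
  e2=(0,0,1) f=>(3,2) g=>(0,4,3)
  result₁ = ⟨3 0 0; 0 0 4; 1 0 3⟩
2) trace h;k:
  e0=(1,0,0) h=>(0,2,2) k=>(3,0,1)
  e1=(0,1,0) h=>(1,0,3) k=>(0,0,0)
  e2=(0,0,1) h=>(2,0,4) k=>(0,4,3)
  result₂ = ⟨3 0 0; 0 0 4; 1 0 3⟩
Equal? equal; square commutes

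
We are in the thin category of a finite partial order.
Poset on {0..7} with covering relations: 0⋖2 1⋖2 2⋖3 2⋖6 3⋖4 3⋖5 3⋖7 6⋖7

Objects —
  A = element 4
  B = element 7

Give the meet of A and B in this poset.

Common predecessors of 4,7: {0,1,2,3}
  0 ⊑ 3
  1 ⊑ 3
  2 ⊑ 3
  3 ⊑ 3
glb = 3

Answer: A∧B = 3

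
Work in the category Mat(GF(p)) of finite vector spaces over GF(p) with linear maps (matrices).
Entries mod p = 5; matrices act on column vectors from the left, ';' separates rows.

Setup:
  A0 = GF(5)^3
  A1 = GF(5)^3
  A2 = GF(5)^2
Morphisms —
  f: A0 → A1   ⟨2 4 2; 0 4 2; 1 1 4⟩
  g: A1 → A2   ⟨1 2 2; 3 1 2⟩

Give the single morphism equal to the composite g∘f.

  e0=(1,0,0) f→(2,0,1) g→(4,3)
  e1=(0,1,0) f→(4,4,1) g→(4,3)
  e2=(0,0,1) f→(2,2,4) g→(4,1)
result: ⟨4 4 4; 3 3 1⟩

Answer: ⟨4 4 4; 3 3 1⟩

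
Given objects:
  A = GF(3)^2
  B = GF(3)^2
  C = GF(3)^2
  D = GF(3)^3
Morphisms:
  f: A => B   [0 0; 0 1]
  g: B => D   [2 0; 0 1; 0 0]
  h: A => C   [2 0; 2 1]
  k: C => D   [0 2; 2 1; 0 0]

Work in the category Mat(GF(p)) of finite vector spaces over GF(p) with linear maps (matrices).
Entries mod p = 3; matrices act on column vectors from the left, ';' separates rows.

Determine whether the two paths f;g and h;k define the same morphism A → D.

Answer: DOES NOT COMMUTE

Work:
Path 1 = f;g:
  e0=[1,0] f=>[0,0] g=>[0,0,0]
  e1=[0,1] f=>[0,1] g=>[0,1,0]
  result₁ = [0 0; 0 1; 0 0]
Path 2 = h;k:
  e0=[1,0] h=>[2,2] k=>[1,0,0]
  e1=[0,1] h=>[0,1] k=>[2,1,0]
  result₂ = [1 2; 0 1; 0 0]
Equal? NO — does not commute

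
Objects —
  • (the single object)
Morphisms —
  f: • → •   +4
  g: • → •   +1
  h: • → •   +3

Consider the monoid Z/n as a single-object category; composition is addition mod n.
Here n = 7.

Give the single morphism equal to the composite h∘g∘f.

Answer: +1

Derivation:
  0 +4≡4 +1≡5 +3≡1  (mod 7)
composite: +1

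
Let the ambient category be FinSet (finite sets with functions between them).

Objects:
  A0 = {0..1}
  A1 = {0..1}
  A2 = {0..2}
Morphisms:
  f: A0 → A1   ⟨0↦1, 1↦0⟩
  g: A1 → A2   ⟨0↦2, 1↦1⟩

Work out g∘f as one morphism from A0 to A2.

Answer: ⟨0↦1, 1↦2⟩

Work:
  0 f→1 g→1
  1 f→0 g→2
composite: ⟨0↦1, 1↦2⟩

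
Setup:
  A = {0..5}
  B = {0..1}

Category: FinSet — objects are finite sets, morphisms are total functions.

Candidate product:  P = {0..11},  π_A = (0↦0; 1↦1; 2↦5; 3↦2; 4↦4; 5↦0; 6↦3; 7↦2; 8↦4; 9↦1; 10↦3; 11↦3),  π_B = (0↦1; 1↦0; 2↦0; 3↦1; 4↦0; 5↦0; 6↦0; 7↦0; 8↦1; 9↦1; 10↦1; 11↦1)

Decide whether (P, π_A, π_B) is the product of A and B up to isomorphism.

Answer: NOT A VALID PRODUCT — duplicate pair at indices 10,11

Work:
|A|·|B| = 6·2 = 12;  |P| = 12
Check the pairing map k ↦ (π_A(k), π_B(k)):
  0 ↦ (0,1)
  1 ↦ (1,0)
  2 ↦ (5,0)
  3 ↦ (2,1)
  4 ↦ (4,0)
  5 ↦ (0,0)
  6 ↦ (3,0)
  7 ↦ (2,0)
  8 ↦ (4,1)
  9 ↦ (1,1)
  10 ↦ (3,1)
  11 ↦ (3,1)  ✗ repeats pair of k=10
distinct pairs in image: 11 / 12 needed
  → (3,1) hit at k=10 and k=11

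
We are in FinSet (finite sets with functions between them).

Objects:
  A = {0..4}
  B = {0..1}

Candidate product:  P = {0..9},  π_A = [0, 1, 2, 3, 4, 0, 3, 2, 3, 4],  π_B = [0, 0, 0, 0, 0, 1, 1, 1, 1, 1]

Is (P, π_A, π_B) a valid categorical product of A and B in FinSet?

|A|·|B| = 5·2 = 10;  |P| = 10
Check the pairing map k ↦ (π_A(k), π_B(k)):
  0 : (0,0)
  1 : (1,0)
  2 : (2,0)
  3 : (3,0)
  4 : (4,0)
  5 : (0,1)
  6 : (3,1)
  7 : (2,1)
  8 : (3,1)  ✗ repeats pair of k=6
  9 : (4,1)
distinct pairs in image: 9 / 10 needed
  → (3,1) hit at k=6 and k=8

Answer: NOT A VALID PRODUCT — duplicate pair at indices 8,6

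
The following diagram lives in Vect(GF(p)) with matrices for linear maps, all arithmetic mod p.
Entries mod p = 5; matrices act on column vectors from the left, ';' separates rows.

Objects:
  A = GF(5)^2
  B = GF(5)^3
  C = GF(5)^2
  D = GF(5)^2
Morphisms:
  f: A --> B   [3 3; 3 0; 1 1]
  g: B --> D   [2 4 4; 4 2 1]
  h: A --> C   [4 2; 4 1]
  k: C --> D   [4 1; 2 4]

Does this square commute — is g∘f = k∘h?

1) trace f;g:
  e0=⟨1,0⟩ f-->⟨3,3,1⟩ g-->⟨2,4⟩
  e1=⟨0,1⟩ f-->⟨3,0,1⟩ g-->⟨0,3⟩
  result₁ = [2 0; 4 3]
2) trace h;k:
  e0=⟨1,0⟩ h-->⟨4,4⟩ k-->⟨0,4⟩
  e1=⟨0,1⟩ h-->⟨2,1⟩ k-->⟨4,3⟩
  result₂ = [0 4; 4 3]
Equal? NO — does not commute

Answer: DOES NOT COMMUTE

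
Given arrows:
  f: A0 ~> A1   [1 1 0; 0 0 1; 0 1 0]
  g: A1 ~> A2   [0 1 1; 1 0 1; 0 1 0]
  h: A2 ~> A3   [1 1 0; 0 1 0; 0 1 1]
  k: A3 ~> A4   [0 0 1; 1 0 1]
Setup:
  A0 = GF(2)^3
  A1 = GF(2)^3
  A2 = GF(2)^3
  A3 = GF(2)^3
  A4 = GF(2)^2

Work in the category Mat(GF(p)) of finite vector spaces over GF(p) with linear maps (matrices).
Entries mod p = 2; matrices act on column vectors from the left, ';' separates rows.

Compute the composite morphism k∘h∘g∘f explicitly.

Answer: [1 0 1; 0 1 0]

Work:
  e0=⟨1,0,0⟩ f~>⟨1,0,0⟩ g~>⟨0,1,0⟩ h~>⟨1,1,1⟩ k~>⟨1,0⟩
  e1=⟨0,1,0⟩ f~>⟨1,0,1⟩ g~>⟨1,0,0⟩ h~>⟨1,0,0⟩ k~>⟨0,1⟩
  e2=⟨0,0,1⟩ f~>⟨0,1,0⟩ g~>⟨1,0,1⟩ h~>⟨1,0,1⟩ k~>⟨1,0⟩
result: [1 0 1; 0 1 0]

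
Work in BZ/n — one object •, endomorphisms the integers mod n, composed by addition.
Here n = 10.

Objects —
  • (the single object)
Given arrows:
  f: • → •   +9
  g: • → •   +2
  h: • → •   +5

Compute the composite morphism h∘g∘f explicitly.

  0 +9≡9 +2≡1 +5≡6  (mod 10)
⟦path⟧: +6

Answer: +6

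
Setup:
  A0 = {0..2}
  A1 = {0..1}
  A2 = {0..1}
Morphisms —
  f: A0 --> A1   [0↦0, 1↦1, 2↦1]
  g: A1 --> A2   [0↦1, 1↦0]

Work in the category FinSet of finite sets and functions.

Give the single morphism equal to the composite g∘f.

Answer: [0↦1, 1↦0, 2↦0]

Work:
  0 f-->0 g-->1
  1 f-->1 g-->0
  2 f-->1 g-->0
result: [0↦1, 1↦0, 2↦0]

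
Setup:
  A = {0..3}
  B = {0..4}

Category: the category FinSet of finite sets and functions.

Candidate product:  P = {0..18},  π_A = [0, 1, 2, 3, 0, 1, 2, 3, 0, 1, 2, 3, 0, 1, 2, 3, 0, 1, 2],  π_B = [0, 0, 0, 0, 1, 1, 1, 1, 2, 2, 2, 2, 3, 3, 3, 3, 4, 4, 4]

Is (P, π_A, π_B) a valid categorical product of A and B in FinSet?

Answer: NOT A VALID PRODUCT — |P|=19 ≠ |A|·|B|=20

Trace:
|A|·|B| = 4·5 = 20;  |P| = 19
  → cardinalities differ; no bijection possible.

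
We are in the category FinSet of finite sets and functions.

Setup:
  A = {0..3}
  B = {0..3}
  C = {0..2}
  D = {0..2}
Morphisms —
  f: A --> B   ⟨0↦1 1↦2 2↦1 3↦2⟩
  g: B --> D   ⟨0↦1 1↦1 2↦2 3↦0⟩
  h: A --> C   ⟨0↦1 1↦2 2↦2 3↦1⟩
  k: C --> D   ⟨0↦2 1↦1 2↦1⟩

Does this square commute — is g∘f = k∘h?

Answer: DOES NOT COMMUTE

Derivation:
Path 1 = f;g:
  0 f-->1 g-->1
  1 f-->2 g-->2
  2 f-->1 g-->1
  3 f-->2 g-->2
  result₁ = ⟨0↦1 1↦2 2↦1 3↦2⟩
Path 2 = h;k:
  0 h-->1 k-->1
  1 h-->2 k-->1
  2 h-->2 k-->1
  3 h-->1 k-->1
  result₂ = ⟨0↦1 1↦1 2↦1 3↦1⟩
Equal? distinct morphisms ✗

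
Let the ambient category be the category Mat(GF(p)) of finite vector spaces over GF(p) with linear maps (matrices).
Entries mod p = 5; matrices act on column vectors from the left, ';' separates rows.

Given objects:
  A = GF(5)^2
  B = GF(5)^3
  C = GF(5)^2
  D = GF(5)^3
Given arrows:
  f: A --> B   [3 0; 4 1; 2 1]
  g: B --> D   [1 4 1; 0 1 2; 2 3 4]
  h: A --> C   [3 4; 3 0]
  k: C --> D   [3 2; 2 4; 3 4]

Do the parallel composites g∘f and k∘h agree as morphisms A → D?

1) trace f;g:
  e0=(1,0) f-->(3,4,2) g-->(1,3,1)
  e1=(0,1) f-->(0,1,1) g-->(0,3,2)
  result₁ = [1 0; 3 3; 1 2]
2) trace h;k:
  e0=(1,0) h-->(3,3) k-->(0,3,1)
  e1=(0,1) h-->(4,0) k-->(2,3,2)
  result₂ = [0 2; 3 3; 1 2]
Equal? distinct morphisms ✗

Answer: DOES NOT COMMUTE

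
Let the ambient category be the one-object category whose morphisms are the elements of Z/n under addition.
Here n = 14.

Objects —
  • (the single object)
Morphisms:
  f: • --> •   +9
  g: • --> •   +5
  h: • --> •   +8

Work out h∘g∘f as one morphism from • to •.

Answer: +8

Trace:
  0 +9≡9 +5≡0 +8≡8  (mod 14)
⟦path⟧: +8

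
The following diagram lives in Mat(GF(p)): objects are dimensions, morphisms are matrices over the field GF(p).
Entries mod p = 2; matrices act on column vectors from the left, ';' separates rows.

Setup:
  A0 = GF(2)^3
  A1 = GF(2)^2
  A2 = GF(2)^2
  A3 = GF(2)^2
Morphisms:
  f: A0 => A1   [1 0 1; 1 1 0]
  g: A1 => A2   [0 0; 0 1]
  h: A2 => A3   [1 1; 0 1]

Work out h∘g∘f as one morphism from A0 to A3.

  e0=(1,0,0) f=>(1,1) g=>(0,1) h=>(1,1)
  e1=(0,1,0) f=>(0,1) g=>(0,1) h=>(1,1)
  e2=(0,0,1) f=>(1,0) g=>(0,0) h=>(0,0)
result: [1 1 0; 1 1 0]

Answer: [1 1 0; 1 1 0]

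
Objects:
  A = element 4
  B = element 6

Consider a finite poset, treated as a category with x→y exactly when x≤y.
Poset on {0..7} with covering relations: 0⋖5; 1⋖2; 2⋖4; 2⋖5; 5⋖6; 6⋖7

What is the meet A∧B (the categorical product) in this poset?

Answer: A∧B = 2

Trace:
Common predecessors of 4,6: {1,2}
  1 ⊑ 2
  2 ⊑ 2
glb = 2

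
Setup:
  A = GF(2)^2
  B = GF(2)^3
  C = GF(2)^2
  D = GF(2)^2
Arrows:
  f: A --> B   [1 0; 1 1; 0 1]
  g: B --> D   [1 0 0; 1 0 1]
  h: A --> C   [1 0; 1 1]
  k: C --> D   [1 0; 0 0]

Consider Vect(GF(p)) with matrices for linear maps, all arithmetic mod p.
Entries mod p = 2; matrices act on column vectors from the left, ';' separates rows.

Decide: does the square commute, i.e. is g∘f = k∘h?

Along f;g (path 1):
  e0=(1,0) f-->(1,1,0) g-->(1,1)
  e1=(0,1) f-->(0,1,1) g-->(0,1)
  result₁ = [1 0; 1 1]
Along h;k (path 2):
  e0=(1,0) h-->(1,1) k-->(1,0)
  e1=(0,1) h-->(0,1) k-->(0,0)
  result₂ = [1 0; 0 0]
Equal? distinct morphisms ✗

Answer: DOES NOT COMMUTE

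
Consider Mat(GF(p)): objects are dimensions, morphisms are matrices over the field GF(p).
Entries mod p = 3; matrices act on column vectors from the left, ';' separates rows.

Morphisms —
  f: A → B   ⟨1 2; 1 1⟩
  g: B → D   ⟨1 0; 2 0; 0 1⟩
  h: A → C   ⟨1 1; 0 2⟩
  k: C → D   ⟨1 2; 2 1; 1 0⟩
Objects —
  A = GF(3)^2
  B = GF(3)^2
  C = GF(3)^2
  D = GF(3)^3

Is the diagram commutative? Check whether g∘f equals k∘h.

1) trace f;g:
  e0=(1,0) f→(1,1) g→(1,2,1)
  e1=(0,1) f→(2,1) g→(2,1,1)
  composite₁ = ⟨1 2; 2 1; 1 1⟩
2) trace h;k:
  e0=(1,0) h→(1,0) k→(1,2,1)
  e1=(0,1) h→(1,2) k→(2,1,1)
  composite₂ = ⟨1 2; 2 1; 1 1⟩
Equal? same morphism ✓

Answer: COMMUTES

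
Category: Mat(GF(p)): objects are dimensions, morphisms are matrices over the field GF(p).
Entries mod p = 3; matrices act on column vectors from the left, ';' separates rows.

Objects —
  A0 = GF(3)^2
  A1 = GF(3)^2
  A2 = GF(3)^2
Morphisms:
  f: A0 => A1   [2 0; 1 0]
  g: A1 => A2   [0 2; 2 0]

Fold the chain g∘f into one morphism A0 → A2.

  e0=(1,0) f=>(2,1) g=>(2,1)
  e1=(0,1) f=>(0,0) g=>(0,0)
result: [2 0; 1 0]

Answer: [2 0; 1 0]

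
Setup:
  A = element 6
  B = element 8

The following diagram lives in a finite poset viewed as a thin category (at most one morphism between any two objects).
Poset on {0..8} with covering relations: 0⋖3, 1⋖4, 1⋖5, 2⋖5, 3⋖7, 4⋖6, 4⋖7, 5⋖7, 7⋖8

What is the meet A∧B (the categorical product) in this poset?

Answer: A∧B = 4

Derivation:
Common predecessors of 6,8: {1,4}
  1 ⊑ 4
  4 ⊑ 4
glb = 4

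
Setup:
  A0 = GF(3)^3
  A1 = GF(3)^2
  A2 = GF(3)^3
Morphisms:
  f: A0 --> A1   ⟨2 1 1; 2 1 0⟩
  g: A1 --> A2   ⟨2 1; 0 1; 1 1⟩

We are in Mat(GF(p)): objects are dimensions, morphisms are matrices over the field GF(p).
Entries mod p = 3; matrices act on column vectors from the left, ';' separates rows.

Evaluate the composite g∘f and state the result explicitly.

Answer: ⟨0 0 2; 2 1 0; 1 2 1⟩

Trace:
  e0=(1,0,0) f-->(2,2) g-->(0,2,1)
  e1=(0,1,0) f-->(1,1) g-->(0,1,2)
  e2=(0,0,1) f-->(1,0) g-->(2,0,1)
composite: ⟨0 0 2; 2 1 0; 1 2 1⟩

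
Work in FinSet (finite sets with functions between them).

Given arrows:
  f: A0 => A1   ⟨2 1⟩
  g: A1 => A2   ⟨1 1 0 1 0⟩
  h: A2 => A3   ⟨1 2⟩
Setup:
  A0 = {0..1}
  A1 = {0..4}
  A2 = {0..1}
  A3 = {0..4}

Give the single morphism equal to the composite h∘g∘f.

  0 f=>2 g=>0 h=>1
  1 f=>1 g=>1 h=>2
⟦path⟧: ⟨1 2⟩

Answer: ⟨1 2⟩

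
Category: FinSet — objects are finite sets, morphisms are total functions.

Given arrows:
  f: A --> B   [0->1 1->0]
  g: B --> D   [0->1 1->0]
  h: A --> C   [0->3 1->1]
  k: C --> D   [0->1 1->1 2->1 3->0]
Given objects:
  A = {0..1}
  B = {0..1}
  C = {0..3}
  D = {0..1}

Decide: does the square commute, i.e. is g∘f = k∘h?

Answer: COMMUTES

Trace:
Along f;g (path 1):
  0 f-->1 g-->0
  1 f-->0 g-->1
  result₁ = [0->0 1->1]
Along h;k (path 2):
  0 h-->3 k-->0
  1 h-->1 k-->1
  result₂ = [0->0 1->1]
Equal? equal; square commutes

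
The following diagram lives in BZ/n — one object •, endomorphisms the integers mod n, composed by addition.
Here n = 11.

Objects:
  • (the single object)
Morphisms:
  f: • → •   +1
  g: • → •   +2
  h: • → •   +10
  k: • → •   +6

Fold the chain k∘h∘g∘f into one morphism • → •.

Answer: +8

Work:
  0 +1≡1 +2≡3 +10≡2 +6≡8  (mod 11)
composite: +8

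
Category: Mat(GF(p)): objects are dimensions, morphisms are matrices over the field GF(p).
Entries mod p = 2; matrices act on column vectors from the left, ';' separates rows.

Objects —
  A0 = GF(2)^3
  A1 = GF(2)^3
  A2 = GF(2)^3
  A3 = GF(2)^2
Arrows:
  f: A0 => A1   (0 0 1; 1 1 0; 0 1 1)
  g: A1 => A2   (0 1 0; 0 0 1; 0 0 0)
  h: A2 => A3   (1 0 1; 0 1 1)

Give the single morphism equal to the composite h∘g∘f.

  e0=[1,0,0] f=>[0,1,0] g=>[1,0,0] h=>[1,0]
  e1=[0,1,0] f=>[0,1,1] g=>[1,1,0] h=>[1,1]
  e2=[0,0,1] f=>[1,0,1] g=>[0,1,0] h=>[0,1]
composite: (1 1 0; 0 1 1)

Answer: (1 1 0; 0 1 1)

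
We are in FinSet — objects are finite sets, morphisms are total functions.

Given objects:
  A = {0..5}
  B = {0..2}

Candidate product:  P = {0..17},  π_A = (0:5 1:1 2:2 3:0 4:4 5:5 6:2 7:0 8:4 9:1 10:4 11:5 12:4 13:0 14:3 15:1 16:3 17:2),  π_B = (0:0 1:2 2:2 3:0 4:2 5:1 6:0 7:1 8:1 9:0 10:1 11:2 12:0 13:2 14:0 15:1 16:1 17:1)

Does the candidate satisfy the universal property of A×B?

Answer: NOT A VALID PRODUCT — duplicate pair at indices 10,8

Trace:
|A|·|B| = 6·3 = 18;  |P| = 18
Check the pairing map k ↦ (π_A(k), π_B(k)):
  0 : (5,0)
  1 : (1,2)
  2 : (2,2)
  3 : (0,0)
  4 : (4,2)
  5 : (5,1)
  6 : (2,0)
  7 : (0,1)
  8 : (4,1)
  9 : (1,0)
  10 : (4,1)  ✗ repeats pair of k=8
  11 : (5,2)
  12 : (4,0)
  13 : (0,2)
  14 : (3,0)
  15 : (1,1)
  16 : (3,1)
  17 : (2,1)
distinct pairs in image: 17 / 18 needed
  → (4,1) hit at k=8 and k=10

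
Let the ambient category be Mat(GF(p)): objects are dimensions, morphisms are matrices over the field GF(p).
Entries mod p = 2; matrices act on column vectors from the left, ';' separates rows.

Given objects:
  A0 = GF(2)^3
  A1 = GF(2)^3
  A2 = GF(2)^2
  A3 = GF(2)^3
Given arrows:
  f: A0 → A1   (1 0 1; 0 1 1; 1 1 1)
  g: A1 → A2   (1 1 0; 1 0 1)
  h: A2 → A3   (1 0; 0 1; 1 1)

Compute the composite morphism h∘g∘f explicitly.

Answer: (1 1 0; 0 1 0; 1 0 0)

Trace:
  e0=[1,0,0] f→[1,0,1] g→[1,0] h→[1,0,1]
  e1=[0,1,0] f→[0,1,1] g→[1,1] h→[1,1,0]
  e2=[0,0,1] f→[1,1,1] g→[0,0] h→[0,0,0]
⟦path⟧: (1 1 0; 0 1 0; 1 0 0)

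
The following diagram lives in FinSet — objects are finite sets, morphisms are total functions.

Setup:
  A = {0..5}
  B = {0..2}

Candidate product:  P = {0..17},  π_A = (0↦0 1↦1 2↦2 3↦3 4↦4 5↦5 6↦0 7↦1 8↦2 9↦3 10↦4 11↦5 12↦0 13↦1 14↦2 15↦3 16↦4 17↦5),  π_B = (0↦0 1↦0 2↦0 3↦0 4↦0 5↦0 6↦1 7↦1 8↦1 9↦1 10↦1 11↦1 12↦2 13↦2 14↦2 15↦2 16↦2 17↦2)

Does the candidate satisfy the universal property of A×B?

Answer: VALID PRODUCT

Work:
|A|·|B| = 6·3 = 18;  |P| = 18
Check the pairing map k ↦ (π_A(k), π_B(k)):
  0 ↦ (0,0)
  1 ↦ (1,0)
  2 ↦ (2,0)
  3 ↦ (3,0)
  4 ↦ (4,0)
  5 ↦ (5,0)
  6 ↦ (0,1)
  7 ↦ (1,1)
  8 ↦ (2,1)
  9 ↦ (3,1)
  10 ↦ (4,1)
  11 ↦ (5,1)
  12 ↦ (0,2)
  13 ↦ (1,2)
  14 ↦ (2,2)
  15 ↦ (3,2)
  16 ↦ (4,2)
  17 ↦ (5,2)
distinct pairs in image: 18 / 18 needed
  → bijection onto A×B; projections well-typed.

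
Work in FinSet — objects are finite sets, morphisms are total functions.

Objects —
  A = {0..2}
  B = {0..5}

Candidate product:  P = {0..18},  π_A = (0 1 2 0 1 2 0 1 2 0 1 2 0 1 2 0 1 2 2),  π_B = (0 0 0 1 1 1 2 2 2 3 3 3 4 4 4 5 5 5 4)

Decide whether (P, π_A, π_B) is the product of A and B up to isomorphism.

Answer: NOT A VALID PRODUCT — |P|=19 ≠ |A|·|B|=18

Trace:
|A|·|B| = 3·6 = 18;  |P| = 19
  → cardinalities differ; no bijection possible.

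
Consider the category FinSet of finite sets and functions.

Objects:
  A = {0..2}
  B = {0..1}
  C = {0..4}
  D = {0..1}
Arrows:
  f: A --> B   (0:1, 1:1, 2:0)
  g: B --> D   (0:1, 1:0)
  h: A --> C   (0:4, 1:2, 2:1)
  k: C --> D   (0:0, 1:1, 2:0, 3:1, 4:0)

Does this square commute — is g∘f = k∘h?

Path 1 = f;g:
  0 f-->1 g-->0
  1 f-->1 g-->0
  2 f-->0 g-->1
  ⟦path⟧₁ = (0:0, 1:0, 2:1)
Path 2 = h;k:
  0 h-->4 k-->0
  1 h-->2 k-->0
  2 h-->1 k-->1
  ⟦path⟧₂ = (0:0, 1:0, 2:1)
Equal? same morphism ✓

Answer: COMMUTES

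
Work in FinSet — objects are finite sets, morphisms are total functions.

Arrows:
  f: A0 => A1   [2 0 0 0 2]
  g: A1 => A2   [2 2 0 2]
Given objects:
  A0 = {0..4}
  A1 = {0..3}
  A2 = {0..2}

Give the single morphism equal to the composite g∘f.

  0 f=>2 g=>0
  1 f=>0 g=>2
  2 f=>0 g=>2
  3 f=>0 g=>2
  4 f=>2 g=>0
composite: [0 2 2 2 0]

Answer: [0 2 2 2 0]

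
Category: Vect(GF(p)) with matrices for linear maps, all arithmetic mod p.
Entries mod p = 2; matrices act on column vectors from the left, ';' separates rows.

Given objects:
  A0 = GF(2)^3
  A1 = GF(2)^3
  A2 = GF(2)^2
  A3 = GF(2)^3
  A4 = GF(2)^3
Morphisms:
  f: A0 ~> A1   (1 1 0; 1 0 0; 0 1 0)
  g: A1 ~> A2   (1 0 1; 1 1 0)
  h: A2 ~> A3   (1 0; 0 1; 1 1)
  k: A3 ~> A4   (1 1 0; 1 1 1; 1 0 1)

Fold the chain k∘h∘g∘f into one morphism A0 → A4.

Answer: (1 1 0; 0 0 0; 0 1 0)

Derivation:
  e0=[1,0,0] f~>[1,1,0] g~>[1,0] h~>[1,0,1] k~>[1,0,0]
  e1=[0,1,0] f~>[1,0,1] g~>[0,1] h~>[0,1,1] k~>[1,0,1]
  e2=[0,0,1] f~>[0,0,0] g~>[0,0] h~>[0,0,0] k~>[0,0,0]
composite: (1 1 0; 0 0 0; 0 1 0)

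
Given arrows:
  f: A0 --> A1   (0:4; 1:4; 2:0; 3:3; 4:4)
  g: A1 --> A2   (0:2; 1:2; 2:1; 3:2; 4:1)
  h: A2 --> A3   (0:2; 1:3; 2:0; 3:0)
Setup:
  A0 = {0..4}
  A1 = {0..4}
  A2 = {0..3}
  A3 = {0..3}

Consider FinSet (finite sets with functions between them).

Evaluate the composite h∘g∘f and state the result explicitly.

Answer: (0:3; 1:3; 2:0; 3:0; 4:3)

Derivation:
  0 f-->4 g-->1 h-->3
  1 f-->4 g-->1 h-->3
  2 f-->0 g-->2 h-->0
  3 f-->3 g-->2 h-->0
  4 f-->4 g-->1 h-->3
⟦path⟧: (0:3; 1:3; 2:0; 3:0; 4:3)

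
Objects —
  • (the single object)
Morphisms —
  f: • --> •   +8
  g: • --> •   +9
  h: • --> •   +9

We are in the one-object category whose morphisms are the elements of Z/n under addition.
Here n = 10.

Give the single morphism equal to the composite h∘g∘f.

Answer: +6

Trace:
  0 +8≡8 +9≡7 +9≡6  (mod 10)
result: +6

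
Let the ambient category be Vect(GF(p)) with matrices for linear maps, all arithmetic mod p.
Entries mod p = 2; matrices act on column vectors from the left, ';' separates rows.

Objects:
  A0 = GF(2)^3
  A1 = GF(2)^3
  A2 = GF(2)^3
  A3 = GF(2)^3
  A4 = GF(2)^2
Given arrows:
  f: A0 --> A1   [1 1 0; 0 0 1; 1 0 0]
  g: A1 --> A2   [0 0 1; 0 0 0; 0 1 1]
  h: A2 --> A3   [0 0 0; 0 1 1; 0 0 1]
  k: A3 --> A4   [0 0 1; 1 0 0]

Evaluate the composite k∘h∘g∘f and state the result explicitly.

Answer: [1 0 1; 0 0 0]

Work:
  e0=⟨1,0,0⟩ f-->⟨1,0,1⟩ g-->⟨1,0,1⟩ h-->⟨0,1,1⟩ k-->⟨1,0⟩
  e1=⟨0,1,0⟩ f-->⟨1,0,0⟩ g-->⟨0,0,0⟩ h-->⟨0,0,0⟩ k-->⟨0,0⟩
  e2=⟨0,0,1⟩ f-->⟨0,1,0⟩ g-->⟨0,0,1⟩ h-->⟨0,1,1⟩ k-->⟨1,0⟩
result: [1 0 1; 0 0 0]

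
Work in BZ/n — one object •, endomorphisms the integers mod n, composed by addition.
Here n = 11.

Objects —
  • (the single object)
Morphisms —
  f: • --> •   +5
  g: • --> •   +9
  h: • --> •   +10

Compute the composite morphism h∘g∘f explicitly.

Answer: +2

Trace:
  0 +5≡5 +9≡3 +10≡2  (mod 11)
composite: +2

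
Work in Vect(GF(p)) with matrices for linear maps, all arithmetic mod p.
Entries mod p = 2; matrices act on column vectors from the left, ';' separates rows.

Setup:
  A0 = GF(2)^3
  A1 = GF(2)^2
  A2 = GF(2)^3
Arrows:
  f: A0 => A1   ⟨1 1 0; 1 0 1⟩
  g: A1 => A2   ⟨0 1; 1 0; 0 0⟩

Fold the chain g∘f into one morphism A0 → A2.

  e0=(1,0,0) f=>(1,1) g=>(1,1,0)
  e1=(0,1,0) f=>(1,0) g=>(0,1,0)
  e2=(0,0,1) f=>(0,1) g=>(1,0,0)
⟦path⟧: ⟨1 0 1; 1 1 0; 0 0 0⟩

Answer: ⟨1 0 1; 1 1 0; 0 0 0⟩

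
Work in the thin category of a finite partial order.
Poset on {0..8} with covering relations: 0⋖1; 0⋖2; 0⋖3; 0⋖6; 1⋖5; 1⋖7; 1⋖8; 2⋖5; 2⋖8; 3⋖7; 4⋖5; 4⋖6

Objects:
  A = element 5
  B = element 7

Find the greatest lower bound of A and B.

Answer: A∧B = 1

Derivation:
Common predecessors of 5,7: {0,1}
  0 ≤ 1
  1 ≤ 1
glb = 1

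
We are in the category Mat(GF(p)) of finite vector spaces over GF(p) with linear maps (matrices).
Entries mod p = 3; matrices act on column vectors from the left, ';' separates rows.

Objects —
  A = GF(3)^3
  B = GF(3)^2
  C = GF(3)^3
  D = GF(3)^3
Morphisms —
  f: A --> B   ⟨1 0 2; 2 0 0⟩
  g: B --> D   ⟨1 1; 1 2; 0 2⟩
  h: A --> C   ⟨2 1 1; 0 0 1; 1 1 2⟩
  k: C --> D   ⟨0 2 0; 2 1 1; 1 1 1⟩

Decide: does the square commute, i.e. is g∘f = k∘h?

Along f;g (path 1):
  e0=(1,0,0) f-->(1,2) g-->(0,2,1)
  e1=(0,1,0) f-->(0,0) g-->(0,0,0)
  e2=(0,0,1) f-->(2,0) g-->(2,2,0)
  ⟦path⟧₁ = ⟨0 0 2; 2 0 2; 1 0 0⟩
Along h;k (path 2):
  e0=(1,0,0) h-->(2,0,1) k-->(0,2,0)
  e1=(0,1,0) h-->(1,0,1) k-->(0,0,2)
  e2=(0,0,1) h-->(1,1,2) k-->(2,2,1)
  ⟦path⟧₂ = ⟨0 0 2; 2 0 2; 0 2 1⟩
Equal? differ; not commutative

Answer: DOES NOT COMMUTE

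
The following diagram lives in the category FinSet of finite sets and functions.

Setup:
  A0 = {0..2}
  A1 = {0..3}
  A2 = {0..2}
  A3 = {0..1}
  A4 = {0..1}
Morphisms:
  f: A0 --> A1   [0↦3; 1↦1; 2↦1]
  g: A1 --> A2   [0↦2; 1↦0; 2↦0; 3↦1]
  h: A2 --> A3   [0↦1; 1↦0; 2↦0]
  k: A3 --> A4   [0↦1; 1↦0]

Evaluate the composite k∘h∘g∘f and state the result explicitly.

Answer: [0↦1; 1↦0; 2↦0]

Derivation:
  0 f-->3 g-->1 h-->0 k-->1
  1 f-->1 g-->0 h-->1 k-->0
  2 f-->1 g-->0 h-->1 k-->0
result: [0↦1; 1↦0; 2↦0]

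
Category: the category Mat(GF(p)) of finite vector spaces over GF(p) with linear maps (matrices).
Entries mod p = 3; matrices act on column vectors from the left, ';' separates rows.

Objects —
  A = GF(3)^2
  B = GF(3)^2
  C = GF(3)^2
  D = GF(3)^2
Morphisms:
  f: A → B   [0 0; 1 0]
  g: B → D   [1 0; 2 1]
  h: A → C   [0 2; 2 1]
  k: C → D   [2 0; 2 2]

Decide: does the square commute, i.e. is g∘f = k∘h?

Answer: DOES NOT COMMUTE

Work:
1) trace f;g:
  e0=[1,0] f→[0,1] g→[0,1]
  e1=[0,1] f→[0,0] g→[0,0]
  composite₁ = [0 0; 1 0]
2) trace h;k:
  e0=[1,0] h→[0,2] k→[0,1]
  e1=[0,1] h→[2,1] k→[1,0]
  composite₂ = [0 1; 1 0]
Equal? differ; not commutative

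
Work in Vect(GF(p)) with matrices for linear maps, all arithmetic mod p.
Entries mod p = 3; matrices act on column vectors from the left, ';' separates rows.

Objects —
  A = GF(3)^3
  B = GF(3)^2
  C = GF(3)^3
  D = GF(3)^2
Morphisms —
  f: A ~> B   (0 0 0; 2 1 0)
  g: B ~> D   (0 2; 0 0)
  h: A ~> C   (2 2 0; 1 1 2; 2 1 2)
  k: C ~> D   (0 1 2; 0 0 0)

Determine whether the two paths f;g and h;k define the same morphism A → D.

Path 1 = f;g:
  e0=⟨1,0,0⟩ f~>⟨0,2⟩ g~>⟨1,0⟩
  e1=⟨0,1,0⟩ f~>⟨0,1⟩ g~>⟨2,0⟩
  e2=⟨0,0,1⟩ f~>⟨0,0⟩ g~>⟨0,0⟩
  result₁ = (1 2 0; 0 0 0)
Path 2 = h;k:
  e0=⟨1,0,0⟩ h~>⟨2,1,2⟩ k~>⟨2,0⟩
  e1=⟨0,1,0⟩ h~>⟨2,1,1⟩ k~>⟨0,0⟩
  e2=⟨0,0,1⟩ h~>⟨0,2,2⟩ k~>⟨0,0⟩
  result₂ = (2 0 0; 0 0 0)
Equal? NO — does not commute

Answer: DOES NOT COMMUTE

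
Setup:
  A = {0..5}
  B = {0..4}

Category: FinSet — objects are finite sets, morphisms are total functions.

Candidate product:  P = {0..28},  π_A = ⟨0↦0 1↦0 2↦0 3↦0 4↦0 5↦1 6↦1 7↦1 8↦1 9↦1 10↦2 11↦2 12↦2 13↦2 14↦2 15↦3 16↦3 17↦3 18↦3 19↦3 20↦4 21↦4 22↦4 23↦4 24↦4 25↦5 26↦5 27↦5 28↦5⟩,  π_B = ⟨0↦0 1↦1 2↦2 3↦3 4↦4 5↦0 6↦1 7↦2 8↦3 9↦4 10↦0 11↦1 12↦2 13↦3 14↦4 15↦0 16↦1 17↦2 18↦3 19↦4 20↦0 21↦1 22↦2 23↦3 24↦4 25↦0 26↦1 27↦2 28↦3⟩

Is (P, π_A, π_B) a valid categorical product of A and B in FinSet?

Answer: NOT A VALID PRODUCT — |P|=29 ≠ |A|·|B|=30

Work:
|A|·|B| = 6·5 = 30;  |P| = 29
  → cardinalities differ; no bijection possible.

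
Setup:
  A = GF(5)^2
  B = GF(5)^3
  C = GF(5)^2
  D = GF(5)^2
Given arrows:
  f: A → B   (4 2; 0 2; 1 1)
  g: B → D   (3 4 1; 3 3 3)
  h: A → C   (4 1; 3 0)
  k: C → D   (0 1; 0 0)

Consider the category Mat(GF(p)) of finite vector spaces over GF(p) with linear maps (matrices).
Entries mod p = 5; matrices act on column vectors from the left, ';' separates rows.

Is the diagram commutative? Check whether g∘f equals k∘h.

Answer: COMMUTES

Derivation:
1) trace f;g:
  e0=(1,0) f→(4,0,1) g→(3,0)
  e1=(0,1) f→(2,2,1) g→(0,0)
  composite₁ = (3 0; 0 0)
2) trace h;k:
  e0=(1,0) h→(4,3) k→(3,0)
  e1=(0,1) h→(1,0) k→(0,0)
  composite₂ = (3 0; 0 0)
Equal? YES — commutes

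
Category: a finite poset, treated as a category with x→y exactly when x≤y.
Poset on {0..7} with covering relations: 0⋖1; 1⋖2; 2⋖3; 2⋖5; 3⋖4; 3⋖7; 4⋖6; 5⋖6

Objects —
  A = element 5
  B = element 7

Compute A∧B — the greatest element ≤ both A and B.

Lower bounds of A=5 and B=7: {0,1,2}
  0 ⊑ 2
  1 ⊑ 2
  2 ⊑ 2
glb = 2

Answer: A∧B = 2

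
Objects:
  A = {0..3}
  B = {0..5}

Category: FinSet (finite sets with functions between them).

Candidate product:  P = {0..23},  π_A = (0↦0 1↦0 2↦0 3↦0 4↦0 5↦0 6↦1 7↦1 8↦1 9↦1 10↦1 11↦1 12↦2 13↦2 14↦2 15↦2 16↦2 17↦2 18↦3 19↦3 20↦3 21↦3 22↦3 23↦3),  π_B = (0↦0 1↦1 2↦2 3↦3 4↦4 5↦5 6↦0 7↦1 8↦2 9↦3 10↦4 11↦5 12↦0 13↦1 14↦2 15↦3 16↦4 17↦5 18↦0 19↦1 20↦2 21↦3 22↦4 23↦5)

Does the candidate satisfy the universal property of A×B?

Answer: VALID PRODUCT

Trace:
|A|·|B| = 4·6 = 24;  |P| = 24
Check the pairing map k ↦ (π_A(k), π_B(k)):
  0 ↦ (0,0)
  1 ↦ (0,1)
  2 ↦ (0,2)
  3 ↦ (0,3)
  4 ↦ (0,4)
  5 ↦ (0,5)
  6 ↦ (1,0)
  7 ↦ (1,1)
  8 ↦ (1,2)
  9 ↦ (1,3)
  10 ↦ (1,4)
  11 ↦ (1,5)
  12 ↦ (2,0)
  13 ↦ (2,1)
  14 ↦ (2,2)
  15 ↦ (2,3)
  16 ↦ (2,4)
  17 ↦ (2,5)
  18 ↦ (3,0)
  19 ↦ (3,1)
  20 ↦ (3,2)
  21 ↦ (3,3)
  22 ↦ (3,4)
  23 ↦ (3,5)
distinct pairs in image: 24 / 24 needed
  → bijection onto A×B; projections well-typed.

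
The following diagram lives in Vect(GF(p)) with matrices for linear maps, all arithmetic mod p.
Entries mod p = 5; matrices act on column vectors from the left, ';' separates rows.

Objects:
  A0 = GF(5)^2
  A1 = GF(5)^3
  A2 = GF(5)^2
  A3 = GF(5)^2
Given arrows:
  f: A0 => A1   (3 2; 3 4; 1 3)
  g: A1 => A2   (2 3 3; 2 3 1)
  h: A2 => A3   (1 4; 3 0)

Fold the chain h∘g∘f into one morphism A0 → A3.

  e0=⟨1,0⟩ f=>⟨3,3,1⟩ g=>⟨3,1⟩ h=>⟨2,4⟩
  e1=⟨0,1⟩ f=>⟨2,4,3⟩ g=>⟨0,4⟩ h=>⟨1,0⟩
⟦path⟧: (2 1; 4 0)

Answer: (2 1; 4 0)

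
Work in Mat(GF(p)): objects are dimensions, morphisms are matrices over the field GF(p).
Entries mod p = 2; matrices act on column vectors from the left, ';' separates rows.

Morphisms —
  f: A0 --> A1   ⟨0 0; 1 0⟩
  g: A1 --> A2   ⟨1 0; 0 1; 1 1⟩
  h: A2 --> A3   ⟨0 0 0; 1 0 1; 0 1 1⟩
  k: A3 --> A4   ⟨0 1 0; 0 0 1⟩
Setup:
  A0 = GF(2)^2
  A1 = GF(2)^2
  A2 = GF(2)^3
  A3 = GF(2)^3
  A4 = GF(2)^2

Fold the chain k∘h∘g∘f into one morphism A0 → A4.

  e0=[1,0] f-->[0,1] g-->[0,1,1] h-->[0,1,0] k-->[1,0]
  e1=[0,1] f-->[0,0] g-->[0,0,0] h-->[0,0,0] k-->[0,0]
result: ⟨1 0; 0 0⟩

Answer: ⟨1 0; 0 0⟩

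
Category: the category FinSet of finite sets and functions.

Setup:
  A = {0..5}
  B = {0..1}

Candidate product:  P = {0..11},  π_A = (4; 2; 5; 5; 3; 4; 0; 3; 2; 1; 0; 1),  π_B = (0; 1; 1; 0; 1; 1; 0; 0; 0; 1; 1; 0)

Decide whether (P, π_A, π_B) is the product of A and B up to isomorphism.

Answer: VALID PRODUCT

Derivation:
|A|·|B| = 6·2 = 12;  |P| = 12
Check the pairing map k ↦ (π_A(k), π_B(k)):
  0 : (4,0)
  1 : (2,1)
  2 : (5,1)
  3 : (5,0)
  4 : (3,1)
  5 : (4,1)
  6 : (0,0)
  7 : (3,0)
  8 : (2,0)
  9 : (1,1)
  10 : (0,1)
  11 : (1,0)
distinct pairs in image: 12 / 12 needed
  → bijection onto A×B; projections well-typed.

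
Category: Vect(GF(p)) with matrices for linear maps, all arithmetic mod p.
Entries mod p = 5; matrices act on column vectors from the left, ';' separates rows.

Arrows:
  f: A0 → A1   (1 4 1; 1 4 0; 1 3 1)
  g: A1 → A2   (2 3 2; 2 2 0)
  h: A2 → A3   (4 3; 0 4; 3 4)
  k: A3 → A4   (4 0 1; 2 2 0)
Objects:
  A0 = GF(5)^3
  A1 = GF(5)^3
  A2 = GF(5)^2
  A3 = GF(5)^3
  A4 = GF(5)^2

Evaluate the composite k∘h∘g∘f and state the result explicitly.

Answer: (2 0 3; 2 2 0)

Work:
  e0=⟨1,0,0⟩ f→⟨1,1,1⟩ g→⟨2,4⟩ h→⟨0,1,2⟩ k→⟨2,2⟩
  e1=⟨0,1,0⟩ f→⟨4,4,3⟩ g→⟨1,1⟩ h→⟨2,4,2⟩ k→⟨0,2⟩
  e2=⟨0,0,1⟩ f→⟨1,0,1⟩ g→⟨4,2⟩ h→⟨2,3,0⟩ k→⟨3,0⟩
⟦path⟧: (2 0 3; 2 2 0)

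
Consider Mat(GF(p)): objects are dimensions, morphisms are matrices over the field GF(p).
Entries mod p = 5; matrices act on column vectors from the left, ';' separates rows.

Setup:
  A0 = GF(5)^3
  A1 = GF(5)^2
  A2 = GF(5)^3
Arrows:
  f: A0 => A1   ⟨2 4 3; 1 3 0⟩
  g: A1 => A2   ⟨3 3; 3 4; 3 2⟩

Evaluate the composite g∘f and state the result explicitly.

  e0=[1,0,0] f=>[2,1] g=>[4,0,3]
  e1=[0,1,0] f=>[4,3] g=>[1,4,3]
  e2=[0,0,1] f=>[3,0] g=>[4,4,4]
composite: ⟨4 1 4; 0 4 4; 3 3 4⟩

Answer: ⟨4 1 4; 0 4 4; 3 3 4⟩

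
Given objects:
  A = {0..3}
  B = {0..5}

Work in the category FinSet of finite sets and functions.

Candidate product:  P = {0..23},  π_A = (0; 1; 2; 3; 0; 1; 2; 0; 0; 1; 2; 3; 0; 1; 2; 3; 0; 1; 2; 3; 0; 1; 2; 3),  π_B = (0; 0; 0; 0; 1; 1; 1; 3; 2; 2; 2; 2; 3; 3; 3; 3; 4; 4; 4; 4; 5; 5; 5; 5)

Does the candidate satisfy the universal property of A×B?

Answer: NOT A VALID PRODUCT — duplicate pair at indices 12,7

Derivation:
|A|·|B| = 4·6 = 24;  |P| = 24
Check the pairing map k ↦ (π_A(k), π_B(k)):
  0 ↦ (0,0)
  1 ↦ (1,0)
  2 ↦ (2,0)
  3 ↦ (3,0)
  4 ↦ (0,1)
  5 ↦ (1,1)
  6 ↦ (2,1)
  7 ↦ (0,3)
  8 ↦ (0,2)
  9 ↦ (1,2)
  10 ↦ (2,2)
  11 ↦ (3,2)
  12 ↦ (0,3)  ✗ repeats pair of k=7
  13 ↦ (1,3)
  14 ↦ (2,3)
  15 ↦ (3,3)
  16 ↦ (0,4)
  17 ↦ (1,4)
  18 ↦ (2,4)
  19 ↦ (3,4)
  20 ↦ (0,5)
  21 ↦ (1,5)
  22 ↦ (2,5)
  23 ↦ (3,5)
distinct pairs in image: 23 / 24 needed
  → (0,3) hit at k=7 and k=12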